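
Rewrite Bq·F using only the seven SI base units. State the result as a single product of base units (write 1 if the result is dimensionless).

Bq = 1/s = s⁻¹ (activity is decays per second).
F = C/V (capacitance = charge per voltage),
    = A·s/(kg·m²·s⁻³·A⁻¹) (substituting C and V),
    = kg⁻¹·m⁻²·s⁴·A².
Combining: Bq·F = s⁻¹ · (kg⁻¹·m⁻²·s⁴·A²) = kg⁻¹·m⁻²·s³·A².

kg⁻¹·m⁻²·s³·A²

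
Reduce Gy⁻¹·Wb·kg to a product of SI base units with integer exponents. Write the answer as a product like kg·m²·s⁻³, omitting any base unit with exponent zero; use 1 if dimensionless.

kg²·A⁻¹

Gy = m²·s⁻².
So Gy⁻¹ = m⁻²·s².
Wb = kg·m²·s⁻²·A⁻¹.
Combining: Gy⁻¹·Wb·kg = (m⁻²·s²) · (kg·m²·s⁻²·A⁻¹) · kg = kg²·A⁻¹.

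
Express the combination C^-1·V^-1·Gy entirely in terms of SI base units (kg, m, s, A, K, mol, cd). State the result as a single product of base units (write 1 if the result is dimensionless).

C = A·s = s·A (charge = current × time).
So C⁻¹ = s⁻¹·A⁻¹.
V = W/A (potential = power per current),
    = kg·m²·s⁻³·A⁻¹.
So V⁻¹ = kg⁻¹·m⁻²·s³·A.
Gy = J/kg (absorbed dose = energy per mass),
    = m²·s⁻².
Combining: C⁻¹·V⁻¹·Gy = (s⁻¹·A⁻¹) · (kg⁻¹·m⁻²·s³·A) · (m²·s⁻²) = kg⁻¹.

kg⁻¹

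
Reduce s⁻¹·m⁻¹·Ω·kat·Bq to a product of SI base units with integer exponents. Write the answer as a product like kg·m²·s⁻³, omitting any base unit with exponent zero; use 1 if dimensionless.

Ω = kg·m²·s⁻³·A⁻².
kat = s⁻¹·mol.
Bq = s⁻¹.
Combining: s⁻¹·m⁻¹·Ω·kat·Bq = s⁻¹ · m⁻¹ · (kg·m²·s⁻³·A⁻²) · (s⁻¹·mol) · s⁻¹ = kg·m·s⁻⁶·A⁻²·mol.

kg·m·s⁻⁶·A⁻²·mol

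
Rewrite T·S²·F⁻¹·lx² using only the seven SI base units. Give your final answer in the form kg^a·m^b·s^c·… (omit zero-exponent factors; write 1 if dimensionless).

T = Wb/m² (flux density = flux per area),
    = kg·s⁻²·A⁻¹.
S = 1/Ω (conductance is reciprocal resistance),
    = kg⁻¹·m⁻²·s³·A².
So S² = kg⁻²·m⁻⁴·s⁶·A⁴.
F = C/V (capacitance = charge per voltage),
    = A·s/(kg·m²·s⁻³·A⁻¹) (substituting C and V),
    = kg⁻¹·m⁻²·s⁴·A².
So F⁻¹ = kg·m²·s⁻⁴·A⁻².
lx = lm/m² (illuminance = luminous flux per area),
    = m⁻²·cd.
So lx² = m⁻⁴·cd².
Combining: T·S²·F⁻¹·lx² = (kg·s⁻²·A⁻¹) · (kg⁻²·m⁻⁴·s⁶·A⁴) · (kg·m²·s⁻⁴·A⁻²) · (m⁻⁴·cd²) = m⁻⁶·A·cd².

m⁻⁶·A·cd²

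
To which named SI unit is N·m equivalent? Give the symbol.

J

N = kg·m/s² = kg·m·s⁻² (force = mass × acceleration).
Combining: N·m = (kg·m·s⁻²) · m = kg·m²·s⁻².
kg·m²·s⁻² is the base-SI form of the joule.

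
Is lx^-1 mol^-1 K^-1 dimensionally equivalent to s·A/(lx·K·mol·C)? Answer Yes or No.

Left side:
  lx = m⁻²·cd.
  So lx⁻¹ = m²·cd⁻¹.
  Combining: lx⁻¹·mol⁻¹·K⁻¹ = (m²·cd⁻¹) · mol⁻¹ · K⁻¹ = m²·K⁻¹·mol⁻¹·cd⁻¹.
Right side:
  lx = m⁻²·cd.
  So lx⁻¹ = m²·cd⁻¹.
  C = s·A.
  So C⁻¹ = s⁻¹·A⁻¹.
  Combining: s·lx⁻¹·K⁻¹·mol⁻¹·C⁻¹·A = s · (m²·cd⁻¹) · K⁻¹ · mol⁻¹ · (s⁻¹·A⁻¹) · A = m²·K⁻¹·mol⁻¹·cd⁻¹.
Both reduce to m²·K⁻¹·mol⁻¹·cd⁻¹.

Yes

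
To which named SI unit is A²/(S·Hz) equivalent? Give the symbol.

J

S = kg⁻¹·m⁻²·s³·A².
So S⁻¹ = kg·m²·s⁻³·A⁻².
Hz = s⁻¹.
So Hz⁻¹ = s.
Combining: S⁻¹·Hz⁻¹·A² = (kg·m²·s⁻³·A⁻²) · s · A² = kg·m²·s⁻².
kg·m²·s⁻² is the base-SI form of the joule.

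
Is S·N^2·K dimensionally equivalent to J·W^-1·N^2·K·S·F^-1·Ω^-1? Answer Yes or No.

Left side:
  S = kg⁻¹·m⁻²·s³·A².
  N = kg·m·s⁻².
  So N² = kg²·m²·s⁻⁴.
  Combining: S·N²·K = (kg⁻¹·m⁻²·s³·A²) · (kg²·m²·s⁻⁴) · K = kg·s⁻¹·A²·K.
Right side:
  J = N·m (work = force × distance),
      = kg·m²·s⁻².
  W = J/s (power = energy per time),
      = kg·m²·s⁻³.
  So W⁻¹ = kg⁻¹·m⁻²·s³.
  N = kg·m/s² = kg·m·s⁻² (force = mass × acceleration).
  So N² = kg²·m²·s⁻⁴.
  S = 1/Ω (conductance is reciprocal resistance),
      = kg⁻¹·m⁻²·s³·A².
  F = C/V (capacitance = charge per voltage),
      = A·s/(kg·m²·s⁻³·A⁻¹) (substituting C and V),
      = kg⁻¹·m⁻²·s⁴·A².
  So F⁻¹ = kg·m²·s⁻⁴·A⁻².
  Ω = V/A (resistance = voltage per current),
      = kg·m²·s⁻³·A⁻².
  So Ω⁻¹ = kg⁻¹·m⁻²·s³·A².
  Combining: J·W⁻¹·N²·K·S·F⁻¹·Ω⁻¹ = (kg·m²·s⁻²) · (kg⁻¹·m⁻²·s³) · (kg²·m²·s⁻⁴) · K · (kg⁻¹·m⁻²·s³·A²) · (kg·m²·s⁻⁴·A⁻²) · (kg⁻¹·m⁻²·s³·A²) = kg·s⁻¹·A²·K.
Both reduce to kg·s⁻¹·A²·K.

Yes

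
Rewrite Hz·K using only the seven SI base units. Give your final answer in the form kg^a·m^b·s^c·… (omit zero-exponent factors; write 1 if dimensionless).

Hz = 1/s = s⁻¹ (frequency is cycles per second).
Combining: Hz·K = s⁻¹ · K = s⁻¹·K.

s⁻¹·K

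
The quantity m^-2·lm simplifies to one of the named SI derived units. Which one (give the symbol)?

lx

lm = cd·sr = cd (luminous flux; sr is dimensionless).
Combining: m⁻²·lm = m⁻² · cd = m⁻²·cd.
m⁻²·cd is the base-SI form of the lux.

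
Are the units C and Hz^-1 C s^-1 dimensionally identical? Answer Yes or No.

Left side:
  C = s·A.
Right side:
  Hz = s⁻¹.
  So Hz⁻¹ = s.
  C = s·A.
  Combining: Hz⁻¹·C·s⁻¹ = s · (s·A) · s⁻¹ = s·A.
Both reduce to s·A.

Yes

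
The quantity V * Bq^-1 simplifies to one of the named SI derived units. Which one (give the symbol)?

Wb

V = kg·m²·s⁻³·A⁻¹.
Bq = s⁻¹.
So Bq⁻¹ = s.
Combining: V·Bq⁻¹ = (kg·m²·s⁻³·A⁻¹) · s = kg·m²·s⁻²·A⁻¹.
kg·m²·s⁻²·A⁻¹ is the base-SI form of the weber.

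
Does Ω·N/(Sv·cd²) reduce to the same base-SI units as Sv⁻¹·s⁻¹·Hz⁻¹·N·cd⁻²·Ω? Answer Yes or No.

Left side:
  Ω = V/A (resistance = voltage per current),
      = kg·m²·s⁻³·A⁻².
  N = kg·m/s² = kg·m·s⁻² (force = mass × acceleration).
  Sv = J/kg (equivalent dose = energy per mass),
      = m²·s⁻².
  So Sv⁻¹ = m⁻²·s².
  Combining: Ω·N·Sv⁻¹·cd⁻² = (kg·m²·s⁻³·A⁻²) · (kg·m·s⁻²) · (m⁻²·s²) · cd⁻² = kg²·m·s⁻³·A⁻²·cd⁻².
Right side:
  Sv = J/kg (equivalent dose = energy per mass),
      = m²·s⁻².
  So Sv⁻¹ = m⁻²·s².
  Hz = 1/s = s⁻¹ (frequency is cycles per second).
  So Hz⁻¹ = s.
  N = kg·m/s² = kg·m·s⁻² (force = mass × acceleration).
  Ω = V/A (resistance = voltage per current),
      = kg·m²·s⁻³·A⁻².
  Combining: Sv⁻¹·s⁻¹·Hz⁻¹·N·cd⁻²·Ω = (m⁻²·s²) · s⁻¹ · s · (kg·m·s⁻²) · cd⁻² · (kg·m²·s⁻³·A⁻²) = kg²·m·s⁻³·A⁻²·cd⁻².
Both reduce to kg²·m·s⁻³·A⁻²·cd⁻².

Yes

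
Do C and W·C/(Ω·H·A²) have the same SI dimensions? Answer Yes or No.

Left side:
  C = A·s = s·A (charge = current × time).
Right side:
  W = kg·m²·s⁻³.
  Ω = kg·m²·s⁻³·A⁻².
  So Ω⁻¹ = kg⁻¹·m⁻²·s³·A².
  C = s·A.
  H = kg·m²·s⁻²·A⁻².
  So H⁻¹ = kg⁻¹·m⁻²·s²·A².
  Combining: W·Ω⁻¹·C·H⁻¹·A⁻² = (kg·m²·s⁻³) · (kg⁻¹·m⁻²·s³·A²) · (s·A) · (kg⁻¹·m⁻²·s²·A²) · A⁻² = kg⁻¹·m⁻²·s³·A³.
Left is s·A; right is kg⁻¹·m⁻²·s³·A³ — different.

No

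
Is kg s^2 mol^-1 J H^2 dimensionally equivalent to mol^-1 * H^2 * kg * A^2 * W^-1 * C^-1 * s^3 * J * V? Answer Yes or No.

Yes

Left side:
  J = N·m (work = force × distance),
      = kg·m²·s⁻².
  H = Wb/A (inductance = flux per current),
      = kg·m²·s⁻²·A⁻².
  So H² = kg²·m⁴·s⁻⁴·A⁻⁴.
  Combining: kg·s²·mol⁻¹·J·H² = kg · s² · mol⁻¹ · (kg·m²·s⁻²) · (kg²·m⁴·s⁻⁴·A⁻⁴) = kg⁴·m⁶·s⁻⁴·A⁻⁴·mol⁻¹.
Right side:
  H = kg·m²·s⁻²·A⁻².
  So H² = kg²·m⁴·s⁻⁴·A⁻⁴.
  W = kg·m²·s⁻³.
  So W⁻¹ = kg⁻¹·m⁻²·s³.
  C = s·A.
  So C⁻¹ = s⁻¹·A⁻¹.
  J = kg·m²·s⁻².
  V = kg·m²·s⁻³·A⁻¹.
  Combining: mol⁻¹·H²·kg·A²·W⁻¹·C⁻¹·s³·J·V = mol⁻¹ · (kg²·m⁴·s⁻⁴·A⁻⁴) · kg · A² · (kg⁻¹·m⁻²·s³) · (s⁻¹·A⁻¹) · s³ · (kg·m²·s⁻²) · (kg·m²·s⁻³·A⁻¹) = kg⁴·m⁶·s⁻⁴·A⁻⁴·mol⁻¹.
Both reduce to kg⁴·m⁶·s⁻⁴·A⁻⁴·mol⁻¹.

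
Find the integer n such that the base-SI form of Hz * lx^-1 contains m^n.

Hz = 1/s = s⁻¹ (frequency is cycles per second).
lx = lm/m² (illuminance = luminous flux per area),
    = m⁻²·cd.
So lx⁻¹ = m²·cd⁻¹.
Combining: Hz·lx⁻¹ = s⁻¹ · (m²·cd⁻¹) = m²·s⁻¹·cd⁻¹.
The exponent of m is 2.

2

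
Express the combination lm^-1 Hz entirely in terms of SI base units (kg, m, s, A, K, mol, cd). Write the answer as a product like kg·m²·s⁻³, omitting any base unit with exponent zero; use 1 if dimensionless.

s⁻¹·cd⁻¹

lm = cd.
So lm⁻¹ = cd⁻¹.
Hz = s⁻¹.
Combining: lm⁻¹·Hz = cd⁻¹ · s⁻¹ = s⁻¹·cd⁻¹.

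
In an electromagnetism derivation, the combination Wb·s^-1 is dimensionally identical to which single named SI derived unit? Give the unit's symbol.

V

Wb = V·s (flux: a volt is a weber per second),
    = kg·m²·s⁻²·A⁻¹.
Combining: Wb·s⁻¹ = (kg·m²·s⁻²·A⁻¹) · s⁻¹ = kg·m²·s⁻³·A⁻¹.
kg·m²·s⁻³·A⁻¹ is the base-SI form of the volt.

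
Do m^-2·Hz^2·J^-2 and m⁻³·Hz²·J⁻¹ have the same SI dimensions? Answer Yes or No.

Left side:
  Hz = 1/s = s⁻¹ (frequency is cycles per second).
  So Hz² = s⁻².
  J = N·m (work = force × distance),
      = kg·m²·s⁻².
  So J⁻² = kg⁻²·m⁻⁴·s⁴.
  Combining: m⁻²·Hz²·J⁻² = m⁻² · s⁻² · (kg⁻²·m⁻⁴·s⁴) = kg⁻²·m⁻⁶·s².
Right side:
  Hz = s⁻¹.
  So Hz² = s⁻².
  J = kg·m²·s⁻².
  So J⁻¹ = kg⁻¹·m⁻²·s².
  Combining: m⁻³·Hz²·J⁻¹ = m⁻³ · s⁻² · (kg⁻¹·m⁻²·s²) = kg⁻¹·m⁻⁵.
Left is kg⁻²·m⁻⁶·s²; right is kg⁻¹·m⁻⁵ — different.

No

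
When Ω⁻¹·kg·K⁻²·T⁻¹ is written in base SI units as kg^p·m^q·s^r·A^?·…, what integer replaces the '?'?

3

Ω = V/A (resistance = voltage per current),
    = kg·m²·s⁻³·A⁻².
So Ω⁻¹ = kg⁻¹·m⁻²·s³·A².
T = Wb/m² (flux density = flux per area),
    = kg·s⁻²·A⁻¹.
So T⁻¹ = kg⁻¹·s²·A.
Combining: Ω⁻¹·kg·K⁻²·T⁻¹ = (kg⁻¹·m⁻²·s³·A²) · kg · K⁻² · (kg⁻¹·s²·A) = kg⁻¹·m⁻²·s⁵·A³·K⁻².
The exponent of A is 3.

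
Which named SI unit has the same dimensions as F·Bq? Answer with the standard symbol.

S

F = C/V (capacitance = charge per voltage),
    = A·s/(kg·m²·s⁻³·A⁻¹) (substituting C and V),
    = kg⁻¹·m⁻²·s⁴·A².
Bq = 1/s = s⁻¹ (activity is decays per second).
Combining: F·Bq = (kg⁻¹·m⁻²·s⁴·A²) · s⁻¹ = kg⁻¹·m⁻²·s³·A².
kg⁻¹·m⁻²·s³·A² is the base-SI form of the siemens.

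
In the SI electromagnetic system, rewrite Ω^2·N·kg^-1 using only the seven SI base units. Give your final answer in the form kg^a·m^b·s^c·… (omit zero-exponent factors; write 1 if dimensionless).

Ω = kg·m²·s⁻³·A⁻².
So Ω² = kg²·m⁴·s⁻⁶·A⁻⁴.
N = kg·m·s⁻².
Combining: Ω²·N·kg⁻¹ = (kg²·m⁴·s⁻⁶·A⁻⁴) · (kg·m·s⁻²) · kg⁻¹ = kg²·m⁵·s⁻⁸·A⁻⁴.

kg²·m⁵·s⁻⁸·A⁻⁴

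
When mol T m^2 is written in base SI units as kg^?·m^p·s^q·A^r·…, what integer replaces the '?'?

1

T = kg·s⁻²·A⁻¹.
Combining: mol·T·m² = mol · (kg·s⁻²·A⁻¹) · m² = kg·m²·s⁻²·A⁻¹·mol.
The exponent of kg is 1.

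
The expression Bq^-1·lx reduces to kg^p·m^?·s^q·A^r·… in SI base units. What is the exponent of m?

-2

Bq = 1/s = s⁻¹ (activity is decays per second).
So Bq⁻¹ = s.
lx = lm/m² (illuminance = luminous flux per area),
    = m⁻²·cd.
Combining: Bq⁻¹·lx = s · (m⁻²·cd) = m⁻²·s·cd.
The exponent of m is -2.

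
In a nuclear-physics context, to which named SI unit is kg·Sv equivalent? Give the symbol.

J

Sv = J/kg (equivalent dose = energy per mass),
    = m²·s⁻².
Combining: kg·Sv = kg · (m²·s⁻²) = kg·m²·s⁻².
kg·m²·s⁻² is the base-SI form of the joule.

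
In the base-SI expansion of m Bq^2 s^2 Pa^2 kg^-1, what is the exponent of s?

Bq = 1/s = s⁻¹ (activity is decays per second).
So Bq² = s⁻².
Pa = N/m² (pressure = force per area),
    = kg·m⁻¹·s⁻².
So Pa² = kg²·m⁻²·s⁻⁴.
Combining: m·Bq²·s²·Pa²·kg⁻¹ = m · s⁻² · s² · (kg²·m⁻²·s⁻⁴) · kg⁻¹ = kg·m⁻¹·s⁻⁴.
The exponent of s is -4.

-4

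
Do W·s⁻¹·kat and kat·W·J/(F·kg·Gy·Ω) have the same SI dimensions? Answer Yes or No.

Yes

Left side:
  W = J/s (power = energy per time),
      = kg·m²·s⁻³.
  kat = mol/s = s⁻¹·mol (catalytic activity).
  Combining: W·s⁻¹·kat = (kg·m²·s⁻³) · s⁻¹ · (s⁻¹·mol) = kg·m²·s⁻⁵·mol.
Right side:
  kat = s⁻¹·mol.
  F = kg⁻¹·m⁻²·s⁴·A².
  So F⁻¹ = kg·m²·s⁻⁴·A⁻².
  Gy = m²·s⁻².
  So Gy⁻¹ = m⁻²·s².
  Ω = kg·m²·s⁻³·A⁻².
  So Ω⁻¹ = kg⁻¹·m⁻²·s³·A².
  W = kg·m²·s⁻³.
  J = kg·m²·s⁻².
  Combining: kat·F⁻¹·kg⁻¹·Gy⁻¹·Ω⁻¹·W·J = (s⁻¹·mol) · (kg·m²·s⁻⁴·A⁻²) · kg⁻¹ · (m⁻²·s²) · (kg⁻¹·m⁻²·s³·A²) · (kg·m²·s⁻³) · (kg·m²·s⁻²) = kg·m²·s⁻⁵·mol.
Both reduce to kg·m²·s⁻⁵·mol.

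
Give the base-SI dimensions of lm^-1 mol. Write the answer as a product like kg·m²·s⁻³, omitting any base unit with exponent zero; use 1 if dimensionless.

lm = cd.
So lm⁻¹ = cd⁻¹.
Combining: lm⁻¹·mol = cd⁻¹ · mol = mol·cd⁻¹.

mol·cd⁻¹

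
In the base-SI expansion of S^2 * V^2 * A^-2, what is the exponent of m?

0

S = 1/Ω (conductance is reciprocal resistance),
    = kg⁻¹·m⁻²·s³·A².
So S² = kg⁻²·m⁻⁴·s⁶·A⁴.
V = W/A (potential = power per current),
    = kg·m²·s⁻³·A⁻¹.
So V² = kg²·m⁴·s⁻⁶·A⁻².
Combining: S²·V²·A⁻² = (kg⁻²·m⁻⁴·s⁶·A⁴) · (kg²·m⁴·s⁻⁶·A⁻²) · A⁻² = 1.
The exponent of m is 0.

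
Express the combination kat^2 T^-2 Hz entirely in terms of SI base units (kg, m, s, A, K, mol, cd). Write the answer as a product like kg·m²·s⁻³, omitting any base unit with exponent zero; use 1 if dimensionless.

kg⁻²·s·A²·mol²

kat = mol/s = s⁻¹·mol (catalytic activity).
So kat² = s⁻²·mol².
T = Wb/m² (flux density = flux per area),
    = kg·s⁻²·A⁻¹.
So T⁻² = kg⁻²·s⁴·A².
Hz = 1/s = s⁻¹ (frequency is cycles per second).
Combining: kat²·T⁻²·Hz = (s⁻²·mol²) · (kg⁻²·s⁴·A²) · s⁻¹ = kg⁻²·s·A²·mol².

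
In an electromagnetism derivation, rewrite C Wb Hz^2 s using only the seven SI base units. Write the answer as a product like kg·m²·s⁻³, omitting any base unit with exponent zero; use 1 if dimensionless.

C = s·A.
Wb = kg·m²·s⁻²·A⁻¹.
Hz = s⁻¹.
So Hz² = s⁻².
Combining: C·Wb·Hz²·s = (s·A) · (kg·m²·s⁻²·A⁻¹) · s⁻² · s = kg·m²·s⁻².

kg·m²·s⁻²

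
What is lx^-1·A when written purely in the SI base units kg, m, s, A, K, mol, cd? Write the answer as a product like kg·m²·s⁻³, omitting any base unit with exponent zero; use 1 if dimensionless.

lx = m⁻²·cd.
So lx⁻¹ = m²·cd⁻¹.
Combining: lx⁻¹·A = (m²·cd⁻¹) · A = m²·A·cd⁻¹.

m²·A·cd⁻¹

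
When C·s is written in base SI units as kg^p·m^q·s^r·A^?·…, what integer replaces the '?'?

1

C = A·s = s·A (charge = current × time).
Combining: C·s = (s·A) · s = s²·A.
The exponent of A is 1.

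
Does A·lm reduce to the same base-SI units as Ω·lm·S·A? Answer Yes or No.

Yes

Left side:
  lm = cd·sr = cd (luminous flux; sr is dimensionless).
  Combining: A·lm = A · cd = A·cd.
Right side:
  Ω = kg·m²·s⁻³·A⁻².
  lm = cd.
  S = kg⁻¹·m⁻²·s³·A².
  Combining: Ω·lm·S·A = (kg·m²·s⁻³·A⁻²) · cd · (kg⁻¹·m⁻²·s³·A²) · A = A·cd.
Both reduce to A·cd.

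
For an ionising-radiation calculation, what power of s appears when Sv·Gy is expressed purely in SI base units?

Sv = m²·s⁻².
Gy = m²·s⁻².
Combining: Sv·Gy = (m²·s⁻²) · (m²·s⁻²) = m⁴·s⁻⁴.
The exponent of s is -4.

-4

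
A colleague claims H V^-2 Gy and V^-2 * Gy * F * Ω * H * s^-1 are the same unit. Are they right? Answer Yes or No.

Yes

Left side:
  H = Wb/A (inductance = flux per current),
      = kg·m²·s⁻²·A⁻².
  V = W/A (potential = power per current),
      = kg·m²·s⁻³·A⁻¹.
  So V⁻² = kg⁻²·m⁻⁴·s⁶·A².
  Gy = J/kg (absorbed dose = energy per mass),
      = m²·s⁻².
  Combining: H·V⁻²·Gy = (kg·m²·s⁻²·A⁻²) · (kg⁻²·m⁻⁴·s⁶·A²) · (m²·s⁻²) = kg⁻¹·s².
Right side:
  V = W/A (potential = power per current),
      = kg·m²·s⁻³·A⁻¹.
  So V⁻² = kg⁻²·m⁻⁴·s⁶·A².
  Gy = J/kg (absorbed dose = energy per mass),
      = m²·s⁻².
  F = C/V (capacitance = charge per voltage),
      = A·s/(kg·m²·s⁻³·A⁻¹) (substituting C and V),
      = kg⁻¹·m⁻²·s⁴·A².
  Ω = V/A (resistance = voltage per current),
      = kg·m²·s⁻³·A⁻².
  H = Wb/A (inductance = flux per current),
      = kg·m²·s⁻²·A⁻².
  Combining: V⁻²·Gy·F·Ω·H·s⁻¹ = (kg⁻²·m⁻⁴·s⁶·A²) · (m²·s⁻²) · (kg⁻¹·m⁻²·s⁴·A²) · (kg·m²·s⁻³·A⁻²) · (kg·m²·s⁻²·A⁻²) · s⁻¹ = kg⁻¹·s².
Both reduce to kg⁻¹·s².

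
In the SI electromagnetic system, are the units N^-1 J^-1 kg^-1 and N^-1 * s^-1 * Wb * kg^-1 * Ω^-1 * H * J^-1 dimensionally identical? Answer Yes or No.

Left side:
  N = kg·m/s² = kg·m·s⁻² (force = mass × acceleration).
  So N⁻¹ = kg⁻¹·m⁻¹·s².
  J = N·m (work = force × distance),
      = kg·m²·s⁻².
  So J⁻¹ = kg⁻¹·m⁻²·s².
  Combining: N⁻¹·J⁻¹·kg⁻¹ = (kg⁻¹·m⁻¹·s²) · (kg⁻¹·m⁻²·s²) · kg⁻¹ = kg⁻³·m⁻³·s⁴.
Right side:
  N = kg·m/s² = kg·m·s⁻² (force = mass × acceleration).
  So N⁻¹ = kg⁻¹·m⁻¹·s².
  Wb = V·s (flux: a volt is a weber per second),
      = kg·m²·s⁻²·A⁻¹.
  Ω = V/A (resistance = voltage per current),
      = kg·m²·s⁻³·A⁻².
  So Ω⁻¹ = kg⁻¹·m⁻²·s³·A².
  H = Wb/A (inductance = flux per current),
      = kg·m²·s⁻²·A⁻².
  J = N·m (work = force × distance),
      = kg·m²·s⁻².
  So J⁻¹ = kg⁻¹·m⁻²·s².
  Combining: N⁻¹·s⁻¹·Wb·kg⁻¹·Ω⁻¹·H·J⁻¹ = (kg⁻¹·m⁻¹·s²) · s⁻¹ · (kg·m²·s⁻²·A⁻¹) · kg⁻¹ · (kg⁻¹·m⁻²·s³·A²) · (kg·m²·s⁻²·A⁻²) · (kg⁻¹·m⁻²·s²) = kg⁻²·m⁻¹·s²·A⁻¹.
Left is kg⁻³·m⁻³·s⁴; right is kg⁻²·m⁻¹·s²·A⁻¹ — different.

No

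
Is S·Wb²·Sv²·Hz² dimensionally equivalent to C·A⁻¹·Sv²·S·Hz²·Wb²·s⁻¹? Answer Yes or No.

Yes

Left side:
  S = kg⁻¹·m⁻²·s³·A².
  Wb = kg·m²·s⁻²·A⁻¹.
  So Wb² = kg²·m⁴·s⁻⁴·A⁻².
  Sv = m²·s⁻².
  So Sv² = m⁴·s⁻⁴.
  Hz = s⁻¹.
  So Hz² = s⁻².
  Combining: S·Wb²·Sv²·Hz² = (kg⁻¹·m⁻²·s³·A²) · (kg²·m⁴·s⁻⁴·A⁻²) · (m⁴·s⁻⁴) · s⁻² = kg·m⁶·s⁻⁷.
Right side:
  C = s·A.
  Sv = m²·s⁻².
  So Sv² = m⁴·s⁻⁴.
  S = kg⁻¹·m⁻²·s³·A².
  Hz = s⁻¹.
  So Hz² = s⁻².
  Wb = kg·m²·s⁻²·A⁻¹.
  So Wb² = kg²·m⁴·s⁻⁴·A⁻².
  Combining: C·A⁻¹·Sv²·S·Hz²·Wb²·s⁻¹ = (s·A) · A⁻¹ · (m⁴·s⁻⁴) · (kg⁻¹·m⁻²·s³·A²) · s⁻² · (kg²·m⁴·s⁻⁴·A⁻²) · s⁻¹ = kg·m⁶·s⁻⁷.
Both reduce to kg·m⁶·s⁻⁷.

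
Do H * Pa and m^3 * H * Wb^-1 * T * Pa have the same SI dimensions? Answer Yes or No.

Left side:
  H = kg·m²·s⁻²·A⁻².
  Pa = kg·m⁻¹·s⁻².
  Combining: H·Pa = (kg·m²·s⁻²·A⁻²) · (kg·m⁻¹·s⁻²) = kg²·m·s⁻⁴·A⁻².
Right side:
  H = kg·m²·s⁻²·A⁻².
  Wb = kg·m²·s⁻²·A⁻¹.
  So Wb⁻¹ = kg⁻¹·m⁻²·s²·A.
  T = kg·s⁻²·A⁻¹.
  Pa = kg·m⁻¹·s⁻².
  Combining: m³·H·Wb⁻¹·T·Pa = m³ · (kg·m²·s⁻²·A⁻²) · (kg⁻¹·m⁻²·s²·A) · (kg·s⁻²·A⁻¹) · (kg·m⁻¹·s⁻²) = kg²·m²·s⁻⁴·A⁻².
Left is kg²·m·s⁻⁴·A⁻²; right is kg²·m²·s⁻⁴·A⁻² — different.

No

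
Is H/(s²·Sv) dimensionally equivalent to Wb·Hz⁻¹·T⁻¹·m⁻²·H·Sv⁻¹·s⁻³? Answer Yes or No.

Left side:
  H = kg·m²·s⁻²·A⁻².
  Sv = m²·s⁻².
  So Sv⁻¹ = m⁻²·s².
  Combining: s⁻²·H·Sv⁻¹ = s⁻² · (kg·m²·s⁻²·A⁻²) · (m⁻²·s²) = kg·s⁻²·A⁻².
Right side:
  Wb = V·s (flux: a volt is a weber per second),
      = kg·m²·s⁻²·A⁻¹.
  Hz = 1/s = s⁻¹ (frequency is cycles per second).
  So Hz⁻¹ = s.
  T = Wb/m² (flux density = flux per area),
      = kg·s⁻²·A⁻¹.
  So T⁻¹ = kg⁻¹·s²·A.
  H = Wb/A (inductance = flux per current),
      = kg·m²·s⁻²·A⁻².
  Sv = J/kg (equivalent dose = energy per mass),
      = m²·s⁻².
  So Sv⁻¹ = m⁻²·s².
  Combining: Wb·Hz⁻¹·T⁻¹·m⁻²·H·Sv⁻¹·s⁻³ = (kg·m²·s⁻²·A⁻¹) · s · (kg⁻¹·s²·A) · m⁻² · (kg·m²·s⁻²·A⁻²) · (m⁻²·s²) · s⁻³ = kg·s⁻²·A⁻².
Both reduce to kg·s⁻²·A⁻².

Yes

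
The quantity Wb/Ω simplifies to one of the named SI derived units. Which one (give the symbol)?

C

Ω = kg·m²·s⁻³·A⁻².
So Ω⁻¹ = kg⁻¹·m⁻²·s³·A².
Wb = kg·m²·s⁻²·A⁻¹.
Combining: Ω⁻¹·Wb = (kg⁻¹·m⁻²·s³·A²) · (kg·m²·s⁻²·A⁻¹) = s·A.
s·A is the base-SI form of the coulomb.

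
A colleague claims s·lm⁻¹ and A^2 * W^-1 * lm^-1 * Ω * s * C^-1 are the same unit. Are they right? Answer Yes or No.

Left side:
  lm = cd·sr = cd (luminous flux; sr is dimensionless).
  So lm⁻¹ = cd⁻¹.
  Combining: s·lm⁻¹ = s · cd⁻¹ = s·cd⁻¹.
Right side:
  W = J/s (power = energy per time),
      = kg·m²·s⁻³.
  So W⁻¹ = kg⁻¹·m⁻²·s³.
  lm = cd·sr = cd (luminous flux; sr is dimensionless).
  So lm⁻¹ = cd⁻¹.
  Ω = V/A (resistance = voltage per current),
      = kg·m²·s⁻³·A⁻².
  C = A·s = s·A (charge = current × time).
  So C⁻¹ = s⁻¹·A⁻¹.
  Combining: A²·W⁻¹·lm⁻¹·Ω·s·C⁻¹ = A² · (kg⁻¹·m⁻²·s³) · cd⁻¹ · (kg·m²·s⁻³·A⁻²) · s · (s⁻¹·A⁻¹) = A⁻¹·cd⁻¹.
Left is s·cd⁻¹; right is A⁻¹·cd⁻¹ — different.

No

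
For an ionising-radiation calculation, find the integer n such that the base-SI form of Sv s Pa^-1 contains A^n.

0

Sv = m²·s⁻².
Pa = kg·m⁻¹·s⁻².
So Pa⁻¹ = kg⁻¹·m·s².
Combining: Sv·s·Pa⁻¹ = (m²·s⁻²) · s · (kg⁻¹·m·s²) = kg⁻¹·m³·s.
The exponent of A is 0.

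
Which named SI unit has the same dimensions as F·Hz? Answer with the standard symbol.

S

F = kg⁻¹·m⁻²·s⁴·A².
Hz = s⁻¹.
Combining: F·Hz = (kg⁻¹·m⁻²·s⁴·A²) · s⁻¹ = kg⁻¹·m⁻²·s³·A².
kg⁻¹·m⁻²·s³·A² is the base-SI form of the siemens.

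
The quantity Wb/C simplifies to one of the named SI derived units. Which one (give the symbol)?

Ω

C = s·A.
So C⁻¹ = s⁻¹·A⁻¹.
Wb = kg·m²·s⁻²·A⁻¹.
Combining: C⁻¹·Wb = (s⁻¹·A⁻¹) · (kg·m²·s⁻²·A⁻¹) = kg·m²·s⁻³·A⁻².
kg·m²·s⁻³·A⁻² is the base-SI form of the ohm.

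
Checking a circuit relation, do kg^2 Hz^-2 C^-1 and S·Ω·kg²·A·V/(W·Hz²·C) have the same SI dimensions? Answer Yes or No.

Yes

Left side:
  Hz = 1/s = s⁻¹ (frequency is cycles per second).
  So Hz⁻² = s².
  C = A·s = s·A (charge = current × time).
  So C⁻¹ = s⁻¹·A⁻¹.
  Combining: kg²·Hz⁻²·C⁻¹ = kg² · s² · (s⁻¹·A⁻¹) = kg²·s·A⁻¹.
Right side:
  S = 1/Ω (conductance is reciprocal resistance),
      = kg⁻¹·m⁻²·s³·A².
  W = J/s (power = energy per time),
      = kg·m²·s⁻³.
  So W⁻¹ = kg⁻¹·m⁻²·s³.
  Ω = V/A (resistance = voltage per current),
      = kg·m²·s⁻³·A⁻².
  Hz = 1/s = s⁻¹ (frequency is cycles per second).
  So Hz⁻² = s².
  C = A·s = s·A (charge = current × time).
  So C⁻¹ = s⁻¹·A⁻¹.
  V = W/A (potential = power per current),
      = kg·m²·s⁻³·A⁻¹.
  Combining: S·W⁻¹·Ω·kg²·Hz⁻²·C⁻¹·A·V = (kg⁻¹·m⁻²·s³·A²) · (kg⁻¹·m⁻²·s³) · (kg·m²·s⁻³·A⁻²) · kg² · s² · (s⁻¹·A⁻¹) · A · (kg·m²·s⁻³·A⁻¹) = kg²·s·A⁻¹.
Both reduce to kg²·s·A⁻¹.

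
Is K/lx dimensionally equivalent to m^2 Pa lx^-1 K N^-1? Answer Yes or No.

Yes

Left side:
  lx = lm/m² (illuminance = luminous flux per area),
      = m⁻²·cd.
  So lx⁻¹ = m²·cd⁻¹.
  Combining: lx⁻¹·K = (m²·cd⁻¹) · K = m²·K·cd⁻¹.
Right side:
  Pa = kg·m⁻¹·s⁻².
  lx = m⁻²·cd.
  So lx⁻¹ = m²·cd⁻¹.
  N = kg·m·s⁻².
  So N⁻¹ = kg⁻¹·m⁻¹·s².
  Combining: m²·Pa·lx⁻¹·K·N⁻¹ = m² · (kg·m⁻¹·s⁻²) · (m²·cd⁻¹) · K · (kg⁻¹·m⁻¹·s²) = m²·K·cd⁻¹.
Both reduce to m²·K·cd⁻¹.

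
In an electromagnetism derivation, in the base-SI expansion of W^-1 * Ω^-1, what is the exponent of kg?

W = J/s (power = energy per time),
    = kg·m²·s⁻³.
So W⁻¹ = kg⁻¹·m⁻²·s³.
Ω = V/A (resistance = voltage per current),
    = kg·m²·s⁻³·A⁻².
So Ω⁻¹ = kg⁻¹·m⁻²·s³·A².
Combining: W⁻¹·Ω⁻¹ = (kg⁻¹·m⁻²·s³) · (kg⁻¹·m⁻²·s³·A²) = kg⁻²·m⁻⁴·s⁶·A².
The exponent of kg is -2.

-2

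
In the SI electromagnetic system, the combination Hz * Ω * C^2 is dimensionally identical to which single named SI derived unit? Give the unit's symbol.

J

Hz = s⁻¹.
Ω = kg·m²·s⁻³·A⁻².
C = s·A.
So C² = s²·A².
Combining: Hz·Ω·C² = s⁻¹ · (kg·m²·s⁻³·A⁻²) · (s²·A²) = kg·m²·s⁻².
kg·m²·s⁻² is the base-SI form of the joule.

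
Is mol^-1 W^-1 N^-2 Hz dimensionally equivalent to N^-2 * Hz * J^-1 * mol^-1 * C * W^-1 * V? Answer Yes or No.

Yes

Left side:
  W = J/s (power = energy per time),
      = kg·m²·s⁻³.
  So W⁻¹ = kg⁻¹·m⁻²·s³.
  N = kg·m/s² = kg·m·s⁻² (force = mass × acceleration).
  So N⁻² = kg⁻²·m⁻²·s⁴.
  Hz = 1/s = s⁻¹ (frequency is cycles per second).
  Combining: mol⁻¹·W⁻¹·N⁻²·Hz = mol⁻¹ · (kg⁻¹·m⁻²·s³) · (kg⁻²·m⁻²·s⁴) · s⁻¹ = kg⁻³·m⁻⁴·s⁶·mol⁻¹.
Right side:
  N = kg·m·s⁻².
  So N⁻² = kg⁻²·m⁻²·s⁴.
  Hz = s⁻¹.
  J = kg·m²·s⁻².
  So J⁻¹ = kg⁻¹·m⁻²·s².
  C = s·A.
  W = kg·m²·s⁻³.
  So W⁻¹ = kg⁻¹·m⁻²·s³.
  V = kg·m²·s⁻³·A⁻¹.
  Combining: N⁻²·Hz·J⁻¹·mol⁻¹·C·W⁻¹·V = (kg⁻²·m⁻²·s⁴) · s⁻¹ · (kg⁻¹·m⁻²·s²) · mol⁻¹ · (s·A) · (kg⁻¹·m⁻²·s³) · (kg·m²·s⁻³·A⁻¹) = kg⁻³·m⁻⁴·s⁶·mol⁻¹.
Both reduce to kg⁻³·m⁻⁴·s⁶·mol⁻¹.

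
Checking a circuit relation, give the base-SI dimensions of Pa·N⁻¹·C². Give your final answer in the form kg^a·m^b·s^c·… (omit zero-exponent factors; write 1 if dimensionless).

m⁻²·s²·A²

Pa = N/m² (pressure = force per area),
    = kg·m⁻¹·s⁻².
N = kg·m/s² = kg·m·s⁻² (force = mass × acceleration).
So N⁻¹ = kg⁻¹·m⁻¹·s².
C = A·s = s·A (charge = current × time).
So C² = s²·A².
Combining: Pa·N⁻¹·C² = (kg·m⁻¹·s⁻²) · (kg⁻¹·m⁻¹·s²) · (s²·A²) = m⁻²·s²·A².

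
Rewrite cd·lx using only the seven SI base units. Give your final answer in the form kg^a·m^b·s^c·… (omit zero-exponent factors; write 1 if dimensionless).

m⁻²·cd²

lx = lm/m² (illuminance = luminous flux per area),
    = m⁻²·cd.
Combining: cd·lx = cd · (m⁻²·cd) = m⁻²·cd².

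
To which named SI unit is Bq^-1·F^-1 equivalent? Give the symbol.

Ω

Bq = 1/s = s⁻¹ (activity is decays per second).
So Bq⁻¹ = s.
F = C/V (capacitance = charge per voltage),
    = A·s/(kg·m²·s⁻³·A⁻¹) (substituting C and V),
    = kg⁻¹·m⁻²·s⁴·A².
So F⁻¹ = kg·m²·s⁻⁴·A⁻².
Combining: Bq⁻¹·F⁻¹ = s · (kg·m²·s⁻⁴·A⁻²) = kg·m²·s⁻³·A⁻².
kg·m²·s⁻³·A⁻² is the base-SI form of the ohm.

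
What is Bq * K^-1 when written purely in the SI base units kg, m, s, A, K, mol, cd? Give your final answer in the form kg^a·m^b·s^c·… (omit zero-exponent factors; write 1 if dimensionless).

Bq = 1/s = s⁻¹ (activity is decays per second).
Combining: Bq·K⁻¹ = s⁻¹ · K⁻¹ = s⁻¹·K⁻¹.

s⁻¹·K⁻¹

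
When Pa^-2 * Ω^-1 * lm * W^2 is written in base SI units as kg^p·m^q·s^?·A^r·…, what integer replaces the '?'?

Pa = kg·m⁻¹·s⁻².
So Pa⁻² = kg⁻²·m²·s⁴.
Ω = kg·m²·s⁻³·A⁻².
So Ω⁻¹ = kg⁻¹·m⁻²·s³·A².
lm = cd.
W = kg·m²·s⁻³.
So W² = kg²·m⁴·s⁻⁶.
Combining: Pa⁻²·Ω⁻¹·lm·W² = (kg⁻²·m²·s⁴) · (kg⁻¹·m⁻²·s³·A²) · cd · (kg²·m⁴·s⁻⁶) = kg⁻¹·m⁴·s·A²·cd.
The exponent of s is 1.

1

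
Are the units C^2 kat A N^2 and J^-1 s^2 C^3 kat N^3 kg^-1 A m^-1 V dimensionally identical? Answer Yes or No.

Yes

Left side:
  C = A·s = s·A (charge = current × time).
  So C² = s²·A².
  kat = mol/s = s⁻¹·mol (catalytic activity).
  N = kg·m/s² = kg·m·s⁻² (force = mass × acceleration).
  So N² = kg²·m²·s⁻⁴.
  Combining: C²·kat·A·N² = (s²·A²) · (s⁻¹·mol) · A · (kg²·m²·s⁻⁴) = kg²·m²·s⁻³·A³·mol.
Right side:
  J = N·m (work = force × distance),
      = kg·m²·s⁻².
  So J⁻¹ = kg⁻¹·m⁻²·s².
  C = A·s = s·A (charge = current × time).
  So C³ = s³·A³.
  kat = mol/s = s⁻¹·mol (catalytic activity).
  N = kg·m/s² = kg·m·s⁻² (force = mass × acceleration).
  So N³ = kg³·m³·s⁻⁶.
  V = W/A (potential = power per current),
      = kg·m²·s⁻³·A⁻¹.
  Combining: J⁻¹·s²·C³·kat·N³·kg⁻¹·A·m⁻¹·V = (kg⁻¹·m⁻²·s²) · s² · (s³·A³) · (s⁻¹·mol) · (kg³·m³·s⁻⁶) · kg⁻¹ · A · m⁻¹ · (kg·m²·s⁻³·A⁻¹) = kg²·m²·s⁻³·A³·mol.
Both reduce to kg²·m²·s⁻³·A³·mol.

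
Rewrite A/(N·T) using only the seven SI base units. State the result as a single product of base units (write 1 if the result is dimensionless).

kg⁻²·m⁻¹·s⁴·A²

N = kg·m/s² = kg·m·s⁻² (force = mass × acceleration).
So N⁻¹ = kg⁻¹·m⁻¹·s².
T = Wb/m² (flux density = flux per area),
    = kg·s⁻²·A⁻¹.
So T⁻¹ = kg⁻¹·s²·A.
Combining: A·N⁻¹·T⁻¹ = A · (kg⁻¹·m⁻¹·s²) · (kg⁻¹·s²·A) = kg⁻²·m⁻¹·s⁴·A².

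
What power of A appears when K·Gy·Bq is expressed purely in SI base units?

0

Gy = m²·s⁻².
Bq = s⁻¹.
Combining: K·Gy·Bq = K · (m²·s⁻²) · s⁻¹ = m²·s⁻³·K.
The exponent of A is 0.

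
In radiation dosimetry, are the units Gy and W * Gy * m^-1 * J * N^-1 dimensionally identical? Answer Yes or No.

Left side:
  Gy = m²·s⁻².
Right side:
  W = kg·m²·s⁻³.
  Gy = m²·s⁻².
  J = kg·m²·s⁻².
  N = kg·m·s⁻².
  So N⁻¹ = kg⁻¹·m⁻¹·s².
  Combining: W·Gy·m⁻¹·J·N⁻¹ = (kg·m²·s⁻³) · (m²·s⁻²) · m⁻¹ · (kg·m²·s⁻²) · (kg⁻¹·m⁻¹·s²) = kg·m⁴·s⁻⁵.
Left is m²·s⁻²; right is kg·m⁴·s⁻⁵ — different.

No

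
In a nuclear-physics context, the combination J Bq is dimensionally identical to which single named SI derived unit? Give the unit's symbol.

J = kg·m²·s⁻².
Bq = s⁻¹.
Combining: J·Bq = (kg·m²·s⁻²) · s⁻¹ = kg·m²·s⁻³.
kg·m²·s⁻³ is the base-SI form of the watt.

W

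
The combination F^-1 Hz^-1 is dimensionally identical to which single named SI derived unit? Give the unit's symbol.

Ω

F = kg⁻¹·m⁻²·s⁴·A².
So F⁻¹ = kg·m²·s⁻⁴·A⁻².
Hz = s⁻¹.
So Hz⁻¹ = s.
Combining: F⁻¹·Hz⁻¹ = (kg·m²·s⁻⁴·A⁻²) · s = kg·m²·s⁻³·A⁻².
kg·m²·s⁻³·A⁻² is the base-SI form of the ohm.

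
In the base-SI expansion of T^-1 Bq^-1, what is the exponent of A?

1

T = Wb/m² (flux density = flux per area),
    = kg·s⁻²·A⁻¹.
So T⁻¹ = kg⁻¹·s²·A.
Bq = 1/s = s⁻¹ (activity is decays per second).
So Bq⁻¹ = s.
Combining: T⁻¹·Bq⁻¹ = (kg⁻¹·s²·A) · s = kg⁻¹·s³·A.
The exponent of A is 1.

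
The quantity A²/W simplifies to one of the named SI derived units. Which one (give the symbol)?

W = J/s (power = energy per time),
    = kg·m²·s⁻³.
So W⁻¹ = kg⁻¹·m⁻²·s³.
Combining: W⁻¹·A² = (kg⁻¹·m⁻²·s³) · A² = kg⁻¹·m⁻²·s³·A².
kg⁻¹·m⁻²·s³·A² is the base-SI form of the siemens.

S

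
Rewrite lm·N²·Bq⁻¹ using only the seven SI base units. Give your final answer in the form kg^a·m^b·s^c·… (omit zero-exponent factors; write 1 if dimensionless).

lm = cd·sr = cd (luminous flux; sr is dimensionless).
N = kg·m/s² = kg·m·s⁻² (force = mass × acceleration).
So N² = kg²·m²·s⁻⁴.
Bq = 1/s = s⁻¹ (activity is decays per second).
So Bq⁻¹ = s.
Combining: lm·N²·Bq⁻¹ = cd · (kg²·m²·s⁻⁴) · s = kg²·m²·s⁻³·cd.

kg²·m²·s⁻³·cd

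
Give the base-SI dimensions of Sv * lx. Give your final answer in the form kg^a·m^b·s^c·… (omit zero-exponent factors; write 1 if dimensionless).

s⁻²·cd

Sv = J/kg (equivalent dose = energy per mass),
    = m²·s⁻².
lx = lm/m² (illuminance = luminous flux per area),
    = m⁻²·cd.
Combining: Sv·lx = (m²·s⁻²) · (m⁻²·cd) = s⁻²·cd.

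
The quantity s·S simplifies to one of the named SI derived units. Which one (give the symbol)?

S = kg⁻¹·m⁻²·s³·A².
Combining: s·S = s · (kg⁻¹·m⁻²·s³·A²) = kg⁻¹·m⁻²·s⁴·A².
kg⁻¹·m⁻²·s⁴·A² is the base-SI form of the farad.

F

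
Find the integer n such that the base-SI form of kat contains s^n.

kat = s⁻¹·mol.
The exponent of s is -1.

-1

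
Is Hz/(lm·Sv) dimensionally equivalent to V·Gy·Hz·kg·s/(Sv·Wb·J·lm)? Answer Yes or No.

Yes

Left side:
  lm = cd.
  So lm⁻¹ = cd⁻¹.
  Hz = s⁻¹.
  Sv = m²·s⁻².
  So Sv⁻¹ = m⁻²·s².
  Combining: lm⁻¹·Hz·Sv⁻¹ = cd⁻¹ · s⁻¹ · (m⁻²·s²) = m⁻²·s·cd⁻¹.
Right side:
  Sv = J/kg (equivalent dose = energy per mass),
      = m²·s⁻².
  So Sv⁻¹ = m⁻²·s².
  Wb = V·s (flux: a volt is a weber per second),
      = kg·m²·s⁻²·A⁻¹.
  So Wb⁻¹ = kg⁻¹·m⁻²·s²·A.
  V = W/A (potential = power per current),
      = kg·m²·s⁻³·A⁻¹.
  Gy = J/kg (absorbed dose = energy per mass),
      = m²·s⁻².
  J = N·m (work = force × distance),
      = kg·m²·s⁻².
  So J⁻¹ = kg⁻¹·m⁻²·s².
  Hz = 1/s = s⁻¹ (frequency is cycles per second).
  lm = cd·sr = cd (luminous flux; sr is dimensionless).
  So lm⁻¹ = cd⁻¹.
  Combining: Sv⁻¹·Wb⁻¹·V·Gy·J⁻¹·Hz·kg·s·lm⁻¹ = (m⁻²·s²) · (kg⁻¹·m⁻²·s²·A) · (kg·m²·s⁻³·A⁻¹) · (m²·s⁻²) · (kg⁻¹·m⁻²·s²) · s⁻¹ · kg · s · cd⁻¹ = m⁻²·s·cd⁻¹.
Both reduce to m⁻²·s·cd⁻¹.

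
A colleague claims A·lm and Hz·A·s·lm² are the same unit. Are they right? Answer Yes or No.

Left side:
  lm = cd·sr = cd (luminous flux; sr is dimensionless).
  Combining: A·lm = A · cd = A·cd.
Right side:
  Hz = 1/s = s⁻¹ (frequency is cycles per second).
  lm = cd·sr = cd (luminous flux; sr is dimensionless).
  So lm² = cd².
  Combining: Hz·A·s·lm² = s⁻¹ · A · s · cd² = A·cd².
Left is A·cd; right is A·cd² — different.

No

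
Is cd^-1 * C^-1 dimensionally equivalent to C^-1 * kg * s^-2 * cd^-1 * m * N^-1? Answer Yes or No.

Yes

Left side:
  C = A·s = s·A (charge = current × time).
  So C⁻¹ = s⁻¹·A⁻¹.
  Combining: cd⁻¹·C⁻¹ = cd⁻¹ · (s⁻¹·A⁻¹) = s⁻¹·A⁻¹·cd⁻¹.
Right side:
  C = A·s = s·A (charge = current × time).
  So C⁻¹ = s⁻¹·A⁻¹.
  N = kg·m/s² = kg·m·s⁻² (force = mass × acceleration).
  So N⁻¹ = kg⁻¹·m⁻¹·s².
  Combining: C⁻¹·kg·s⁻²·cd⁻¹·m·N⁻¹ = (s⁻¹·A⁻¹) · kg · s⁻² · cd⁻¹ · m · (kg⁻¹·m⁻¹·s²) = s⁻¹·A⁻¹·cd⁻¹.
Both reduce to s⁻¹·A⁻¹·cd⁻¹.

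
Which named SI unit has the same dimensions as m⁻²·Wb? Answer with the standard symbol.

T

Wb = V·s (flux: a volt is a weber per second),
    = kg·m²·s⁻²·A⁻¹.
Combining: m⁻²·Wb = m⁻² · (kg·m²·s⁻²·A⁻¹) = kg·s⁻²·A⁻¹.
kg·s⁻²·A⁻¹ is the base-SI form of the tesla.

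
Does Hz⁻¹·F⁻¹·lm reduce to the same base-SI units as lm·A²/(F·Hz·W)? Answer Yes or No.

Left side:
  Hz = 1/s = s⁻¹ (frequency is cycles per second).
  So Hz⁻¹ = s.
  F = C/V (capacitance = charge per voltage),
      = A·s/(kg·m²·s⁻³·A⁻¹) (substituting C and V),
      = kg⁻¹·m⁻²·s⁴·A².
  So F⁻¹ = kg·m²·s⁻⁴·A⁻².
  lm = cd·sr = cd (luminous flux; sr is dimensionless).
  Combining: Hz⁻¹·F⁻¹·lm = s · (kg·m²·s⁻⁴·A⁻²) · cd = kg·m²·s⁻³·A⁻²·cd.
Right side:
  lm = cd.
  F = kg⁻¹·m⁻²·s⁴·A².
  So F⁻¹ = kg·m²·s⁻⁴·A⁻².
  Hz = s⁻¹.
  So Hz⁻¹ = s.
  W = kg·m²·s⁻³.
  So W⁻¹ = kg⁻¹·m⁻²·s³.
  Combining: lm·F⁻¹·Hz⁻¹·A²·W⁻¹ = cd · (kg·m²·s⁻⁴·A⁻²) · s · A² · (kg⁻¹·m⁻²·s³) = cd.
Left is kg·m²·s⁻³·A⁻²·cd; right is cd — different.

No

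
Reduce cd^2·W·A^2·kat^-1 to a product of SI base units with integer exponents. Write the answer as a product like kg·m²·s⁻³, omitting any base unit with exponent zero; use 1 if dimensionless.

kg·m²·s⁻²·A²·mol⁻¹·cd²

W = J/s (power = energy per time),
    = kg·m²·s⁻³.
kat = mol/s = s⁻¹·mol (catalytic activity).
So kat⁻¹ = s·mol⁻¹.
Combining: cd²·W·A²·kat⁻¹ = cd² · (kg·m²·s⁻³) · A² · (s·mol⁻¹) = kg·m²·s⁻²·A²·mol⁻¹·cd².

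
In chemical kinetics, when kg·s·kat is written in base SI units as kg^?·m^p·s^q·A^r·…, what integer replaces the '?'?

kat = s⁻¹·mol.
Combining: kg·s·kat = kg · s · (s⁻¹·mol) = kg·mol.
The exponent of kg is 1.

1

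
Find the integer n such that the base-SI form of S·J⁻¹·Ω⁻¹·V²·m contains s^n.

2

S = kg⁻¹·m⁻²·s³·A².
J = kg·m²·s⁻².
So J⁻¹ = kg⁻¹·m⁻²·s².
Ω = kg·m²·s⁻³·A⁻².
So Ω⁻¹ = kg⁻¹·m⁻²·s³·A².
V = kg·m²·s⁻³·A⁻¹.
So V² = kg²·m⁴·s⁻⁶·A⁻².
Combining: S·J⁻¹·Ω⁻¹·V²·m = (kg⁻¹·m⁻²·s³·A²) · (kg⁻¹·m⁻²·s²) · (kg⁻¹·m⁻²·s³·A²) · (kg²·m⁴·s⁻⁶·A⁻²) · m = kg⁻¹·m⁻¹·s²·A².
The exponent of s is 2.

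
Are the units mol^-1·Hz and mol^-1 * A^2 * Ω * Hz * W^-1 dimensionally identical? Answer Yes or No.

Left side:
  Hz = 1/s = s⁻¹ (frequency is cycles per second).
  Combining: mol⁻¹·Hz = mol⁻¹ · s⁻¹ = s⁻¹·mol⁻¹.
Right side:
  Ω = kg·m²·s⁻³·A⁻².
  Hz = s⁻¹.
  W = kg·m²·s⁻³.
  So W⁻¹ = kg⁻¹·m⁻²·s³.
  Combining: mol⁻¹·A²·Ω·Hz·W⁻¹ = mol⁻¹ · A² · (kg·m²·s⁻³·A⁻²) · s⁻¹ · (kg⁻¹·m⁻²·s³) = s⁻¹·mol⁻¹.
Both reduce to s⁻¹·mol⁻¹.

Yes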